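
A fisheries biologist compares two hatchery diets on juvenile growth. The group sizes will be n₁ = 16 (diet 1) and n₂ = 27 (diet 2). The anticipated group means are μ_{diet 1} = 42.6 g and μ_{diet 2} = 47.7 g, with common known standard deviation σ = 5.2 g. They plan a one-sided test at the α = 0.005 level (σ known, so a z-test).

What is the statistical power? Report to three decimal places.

Standardized effect: d = |μ_{diet 1} − μ_{diet 2}| / σ = |42.6 − 47.7| / 5.2 = 0.9808
Noncentrality parameter: δ = d / √(1/n₁ + 1/n₂) = 0.9808 / √(1/16 + 1/27) = 3.1087
Critical value for a one-sided test at α = 0.005: z_α = 2.576.
Power = Φ(δ − 2.576) = Φ(0.533) = 0.7029.

Power ≈ 0.703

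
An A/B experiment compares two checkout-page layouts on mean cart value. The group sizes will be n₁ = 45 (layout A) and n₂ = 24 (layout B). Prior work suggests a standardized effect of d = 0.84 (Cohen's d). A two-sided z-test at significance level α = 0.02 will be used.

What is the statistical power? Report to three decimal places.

Noncentrality parameter: δ = d / √(1/n₁ + 1/n₂) = 0.84 / √(1/45 + 1/24) = 3.3233
Critical value for a two-sided test at α = 0.02: z_{α/2} = 2.326.
Power = Φ(δ − 2.326) + Φ(−δ − 2.326) = Φ(0.997) + Φ(-5.650) = 0.8406 + 0.0000 = 0.8406.

Power ≈ 0.841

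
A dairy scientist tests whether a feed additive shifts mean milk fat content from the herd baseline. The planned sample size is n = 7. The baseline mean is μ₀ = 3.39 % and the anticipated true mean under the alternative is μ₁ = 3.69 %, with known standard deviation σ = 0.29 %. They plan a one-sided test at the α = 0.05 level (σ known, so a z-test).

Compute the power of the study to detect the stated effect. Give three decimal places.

Standardized effect: d = |μ₁ − μ₀| / σ = |3.69 − 3.39| / 0.29 = 1.0345
Noncentrality parameter: δ = d·√n = 1.0345 × √7 = 2.7370
Critical value for a one-sided test at α = 0.05: z_α = 1.645.
Power = P(Z > 1.645 − δ) = Φ(1.092) = 0.8626.

Power ≈ 0.863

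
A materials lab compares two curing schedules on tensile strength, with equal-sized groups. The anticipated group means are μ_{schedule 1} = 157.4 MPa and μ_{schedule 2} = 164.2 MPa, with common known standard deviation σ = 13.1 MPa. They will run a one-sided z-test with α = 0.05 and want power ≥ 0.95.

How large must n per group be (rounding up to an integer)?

n = 81 per group

Standardized effect: d = |μ_{schedule 1} − μ_{schedule 2}| / σ = |157.4 − 164.2| / 13.1 = 0.5191
Set Φ(δ − 1.645) = 0.95; then δ − 1.645 = Φ⁻¹(0.95) = 1.645, giving δ = 3.290.
δ = d·√(n/2) ⇒ n = 2(δ/d)² = 2 × (3.290 / 0.5191)² = 80.33.
Rounding up, n = 81 per group.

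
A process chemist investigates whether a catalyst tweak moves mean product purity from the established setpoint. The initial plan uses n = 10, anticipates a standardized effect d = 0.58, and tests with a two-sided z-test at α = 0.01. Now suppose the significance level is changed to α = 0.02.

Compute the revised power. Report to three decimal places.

Power ≈ 0.311

δ = d·√n = 0.58 × √10 = 1.8341 (unchanged). New critical value: z_{0.01} = 2.326.
Revised power = Φ(δ − 2.326) + Φ(−δ − 2.326) = Φ(-0.492) + Φ(-4.160) = 0.3113 + 0.0000 = 0.3113.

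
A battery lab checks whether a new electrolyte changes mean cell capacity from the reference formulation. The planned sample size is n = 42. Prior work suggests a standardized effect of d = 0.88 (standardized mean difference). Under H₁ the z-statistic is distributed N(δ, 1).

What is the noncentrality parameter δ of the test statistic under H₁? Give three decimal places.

δ = d·√n = 0.88 × √42 = 5.7031

δ ≈ 5.703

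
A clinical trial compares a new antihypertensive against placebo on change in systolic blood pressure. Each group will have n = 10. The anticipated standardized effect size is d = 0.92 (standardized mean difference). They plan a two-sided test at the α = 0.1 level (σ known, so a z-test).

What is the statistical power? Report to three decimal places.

Power ≈ 0.660

Noncentrality parameter: δ = d·√(n/2) = 0.92 × √(10/2) = 2.0572
Critical value for a two-sided test at α = 0.1: z_{α/2} = 1.645.
Power = Φ(δ − 1.645) + Φ(−δ − 1.645) = Φ(0.412) + Φ(-3.702) = 0.6600 + 0.0001 = 0.6601.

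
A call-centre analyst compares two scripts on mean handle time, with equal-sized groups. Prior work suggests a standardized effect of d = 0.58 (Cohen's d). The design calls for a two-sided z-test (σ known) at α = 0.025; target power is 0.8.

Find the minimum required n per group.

n = 57 per group

Set Φ(δ − 2.241) = 0.8; then δ − 2.241 = Φ⁻¹(0.8) = 0.842, giving δ = 3.083.
(Ignoring the negligible lower-tail rejection probability gives the usual closed-form inversion.)
δ = d·√(n/2) ⇒ n = 2(δ/d)² = 2 × (3.083 / 0.58)² = 56.51.
Round up to the next whole unit.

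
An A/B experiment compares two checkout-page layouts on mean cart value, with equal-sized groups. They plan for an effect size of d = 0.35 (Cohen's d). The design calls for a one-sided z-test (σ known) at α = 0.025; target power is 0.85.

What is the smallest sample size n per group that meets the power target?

n = 147 per group

For power 0.85 need Φ(δ − z_{0.025}) = 0.85, so δ = z_{0.025} + z_{0.15} = 1.960 + 1.036 = 2.996.
δ = d·√(n/2) ⇒ n = 2(δ/d)² = 2 × (2.996 / 0.35)² = 146.59.
Rounding up, n = 147 per group.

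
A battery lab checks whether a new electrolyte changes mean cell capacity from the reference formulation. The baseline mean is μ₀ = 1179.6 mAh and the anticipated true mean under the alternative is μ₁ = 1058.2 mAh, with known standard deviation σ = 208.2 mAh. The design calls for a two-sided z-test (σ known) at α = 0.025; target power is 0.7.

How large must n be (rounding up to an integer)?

n = 23

Standardized effect: d = |μ₁ − μ₀| / σ = |1058.2 − 1179.6| / 208.2 = 0.5831
Set Φ(δ − 2.241) = 0.7; then δ − 2.241 = Φ⁻¹(0.7) = 0.524, giving δ = 2.766.
(Ignoring the negligible lower-tail rejection probability gives the usual closed-form inversion.)
δ = d·√n ⇒ n = (δ/d)² = (2.766 / 0.5831)² = 22.50.
Rounding up, n = 23.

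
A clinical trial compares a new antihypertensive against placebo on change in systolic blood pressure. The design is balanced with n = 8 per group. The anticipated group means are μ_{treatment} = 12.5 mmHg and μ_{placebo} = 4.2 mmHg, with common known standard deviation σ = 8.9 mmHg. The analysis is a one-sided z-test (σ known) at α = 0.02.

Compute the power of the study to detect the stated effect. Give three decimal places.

Standardized effect: d = |μ_{treatment} − μ_{placebo}| / σ = |12.5 − 4.2| / 8.9 = 0.9326
Noncentrality parameter: δ = d·√(n/2) = 0.9326 × √(8/2) = 1.8652
One-sided α = 0.02 → critical value z_{0.02} = 2.054.
Power = P(Z > 2.054 − δ) = Φ(-0.189) = 0.4252.

Power ≈ 0.425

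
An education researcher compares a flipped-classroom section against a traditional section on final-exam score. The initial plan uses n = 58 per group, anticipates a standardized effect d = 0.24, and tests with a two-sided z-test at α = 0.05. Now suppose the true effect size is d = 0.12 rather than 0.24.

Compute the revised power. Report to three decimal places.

Power ≈ 0.099

With d = 0.12: δ = d·√(n/2) = 0.12 × √(58/2) = 0.6462. Critical value z_{0.025} = 1.960.
Revised power = Φ(δ − 1.960) + Φ(−δ − 1.960) = Φ(-1.314) + Φ(-2.606) = 0.0945 + 0.0046 = 0.0990.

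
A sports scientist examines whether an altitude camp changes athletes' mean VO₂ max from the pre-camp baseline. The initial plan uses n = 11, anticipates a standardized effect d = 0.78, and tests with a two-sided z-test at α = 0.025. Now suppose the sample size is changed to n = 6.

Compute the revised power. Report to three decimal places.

With n = 6: δ = d·√n = 0.78 × √6 = 1.9106. Critical value z_{0.0125} = 2.241.
Revised power = Φ(δ − 2.241) + Φ(−δ − 2.241) = Φ(-0.331) + Φ(-4.152) = 0.3704 + 0.0000 = 0.3704.

Power ≈ 0.370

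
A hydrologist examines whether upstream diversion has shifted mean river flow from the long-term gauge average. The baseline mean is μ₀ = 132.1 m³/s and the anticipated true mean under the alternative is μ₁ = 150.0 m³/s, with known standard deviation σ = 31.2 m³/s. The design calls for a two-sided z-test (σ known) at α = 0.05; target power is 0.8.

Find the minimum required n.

n = 24

Standardized effect: d = |μ₁ − μ₀| / σ = |150.0 − 132.1| / 31.2 = 0.5737
For power 0.8 need Φ(δ − z_{0.025}) = 0.8, so δ = z_{0.025} + z_{0.20} = 1.960 + 0.842 = 2.802.
(The Φ(−δ − z_{α/2}) term is vanishingly small for δ > 0 and is dropped in the standard sample-size formula.)
δ = d·√n ⇒ n = (δ/d)² = (2.802 / 0.5737)² = 23.85.
Rounding up, n = 24.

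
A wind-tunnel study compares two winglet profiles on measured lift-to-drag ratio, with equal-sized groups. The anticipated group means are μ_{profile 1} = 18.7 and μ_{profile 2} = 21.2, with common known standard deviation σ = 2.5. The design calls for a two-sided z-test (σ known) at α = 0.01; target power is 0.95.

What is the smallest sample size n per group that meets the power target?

n = 36 per group

Standardized effect: d = |μ_{profile 1} − μ_{profile 2}| / σ = |18.7 − 21.2| / 2.5 = 1.0000
Set Φ(δ − 2.576) = 0.95; then δ − 2.576 = Φ⁻¹(0.95) = 1.645, giving δ = 4.221.
(Ignoring the negligible lower-tail rejection probability gives the usual closed-form inversion.)
δ = d·√(n/2) ⇒ n = 2(δ/d)² = 2 × (4.221 / 1.0000)² = 35.63.
Rounding up, n = 36 per group.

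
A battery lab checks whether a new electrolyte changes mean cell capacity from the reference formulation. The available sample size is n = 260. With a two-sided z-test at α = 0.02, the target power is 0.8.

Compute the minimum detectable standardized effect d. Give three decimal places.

Required noncentrality: δ = z_{0.01} + z_{0.20} = 2.326 + 0.842 = 3.168.
(Lower-tail contribution to power is negligible for δ > 0.)
δ = d·√n ⇒ d = δ/√n = 3.168/√260 = 0.1965.

d ≈ 0.196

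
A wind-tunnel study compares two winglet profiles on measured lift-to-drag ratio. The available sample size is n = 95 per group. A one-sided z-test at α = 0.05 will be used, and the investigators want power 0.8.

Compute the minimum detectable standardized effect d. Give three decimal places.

Required noncentrality: δ = z_{0.05} + z_{0.20} = 1.645 + 0.842 = 2.486.
δ = d·√(n/2) ⇒ d = δ/√(n/2) = 2.486/√(95/2) = 0.3608.

d ≈ 0.361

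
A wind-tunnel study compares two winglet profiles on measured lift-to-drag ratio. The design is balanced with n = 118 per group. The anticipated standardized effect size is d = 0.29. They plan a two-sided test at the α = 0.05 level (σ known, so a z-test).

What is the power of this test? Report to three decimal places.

Noncentrality parameter: δ = d·√(n/2) = 0.29 × √(118/2) = 2.2275
Critical value for a two-sided test at α = 0.05: z_{α/2} = 1.960.
Power = Φ(δ − 1.960) + Φ(−δ − 1.960) = Φ(0.268) + Φ(-4.187) = 0.6055 + 0.0000 = 0.6055.

Power ≈ 0.605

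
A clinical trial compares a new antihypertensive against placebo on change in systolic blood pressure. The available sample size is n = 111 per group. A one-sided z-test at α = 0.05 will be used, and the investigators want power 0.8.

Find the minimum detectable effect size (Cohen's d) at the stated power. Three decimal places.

Required noncentrality: δ = z_{0.05} + z_{0.20} = 1.645 + 0.842 = 2.486.
δ = d·√(n/2) ⇒ d = δ/√(n/2) = 2.486/√(111/2) = 0.3338.

d ≈ 0.334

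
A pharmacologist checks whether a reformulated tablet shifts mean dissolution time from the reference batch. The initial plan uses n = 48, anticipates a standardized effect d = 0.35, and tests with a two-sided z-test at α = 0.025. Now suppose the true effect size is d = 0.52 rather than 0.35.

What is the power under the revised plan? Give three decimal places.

With d = 0.52: δ = d·√n = 0.52 × √48 = 3.6027. Critical value z_{0.0125} = 2.241.
Revised power = Φ(δ − 2.241) + Φ(−δ − 2.241) = Φ(1.361) + Φ(-5.844) = 0.9133 + 0.0000 = 0.9133.

Power ≈ 0.913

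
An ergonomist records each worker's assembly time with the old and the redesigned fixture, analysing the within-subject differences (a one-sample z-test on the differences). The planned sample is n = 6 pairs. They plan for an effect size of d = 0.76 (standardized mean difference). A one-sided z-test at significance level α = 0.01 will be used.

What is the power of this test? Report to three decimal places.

Power ≈ 0.321

Noncentrality parameter: δ = d·√n = 0.76 × √6 = 1.8616
One-sided α = 0.01 → critical value z_{0.01} = 2.326.
Power = P(Z > 2.326 − δ) = Φ(-0.465) = 0.3211.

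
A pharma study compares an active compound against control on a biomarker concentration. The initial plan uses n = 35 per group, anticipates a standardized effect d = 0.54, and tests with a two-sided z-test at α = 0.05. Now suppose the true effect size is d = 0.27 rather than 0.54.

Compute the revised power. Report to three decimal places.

Power ≈ 0.204

With d = 0.27: δ = d·√(n/2) = 0.27 × √(35/2) = 1.1295. Critical value z_{0.025} = 1.960.
Revised power = Φ(δ − 1.960) + Φ(−δ − 1.960) = Φ(-0.830) + Φ(-3.089) = 0.2031 + 0.0010 = 0.2041.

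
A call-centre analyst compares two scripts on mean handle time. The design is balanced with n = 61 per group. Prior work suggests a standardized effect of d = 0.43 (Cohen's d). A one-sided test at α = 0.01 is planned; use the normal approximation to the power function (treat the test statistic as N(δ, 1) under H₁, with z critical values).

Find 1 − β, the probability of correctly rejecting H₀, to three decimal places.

Power ≈ 0.519

Noncentrality parameter: δ = d·√(n/2) = 0.43 × √(61/2) = 2.3748
One-sided α = 0.01 → critical value z_{0.01} = 2.326.
Power = Φ(δ − 2.326) = Φ(0.048) = 0.5193.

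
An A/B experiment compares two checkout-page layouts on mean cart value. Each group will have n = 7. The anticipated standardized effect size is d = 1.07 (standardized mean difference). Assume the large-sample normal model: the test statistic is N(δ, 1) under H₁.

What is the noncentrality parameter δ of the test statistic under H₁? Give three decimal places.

δ ≈ 2.002

δ = d·√(n/2) = 1.07 × √(7/2) = 2.0018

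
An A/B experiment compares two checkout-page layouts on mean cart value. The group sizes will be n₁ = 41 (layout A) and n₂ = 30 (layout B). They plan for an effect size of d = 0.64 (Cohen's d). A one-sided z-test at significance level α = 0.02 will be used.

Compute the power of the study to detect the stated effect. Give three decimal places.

Power ≈ 0.729

Noncentrality parameter: δ = d / √(1/n₁ + 1/n₂) = 0.64 / √(1/41 + 1/30) = 2.6638
One-sided α = 0.02 → critical value z_{0.02} = 2.054.
Power = Φ(δ − 2.054) = Φ(0.610) = 0.7291.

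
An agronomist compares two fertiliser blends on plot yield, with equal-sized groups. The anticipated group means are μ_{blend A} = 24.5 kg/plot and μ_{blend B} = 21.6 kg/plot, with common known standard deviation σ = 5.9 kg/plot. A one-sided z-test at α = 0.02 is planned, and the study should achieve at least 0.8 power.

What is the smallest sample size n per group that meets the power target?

Standardized effect: d = |μ_{blend A} − μ_{blend B}| / σ = |24.5 − 21.6| / 5.9 = 0.4915
For power 0.8 need Φ(δ − z_{0.02}) = 0.8, so δ = z_{0.02} + z_{0.20} = 2.054 + 0.842 = 2.895.
δ = d·√(n/2) ⇒ n = 2(δ/d)² = 2 × (2.895 / 0.4915)² = 69.40.
Round up to the next whole unit.

n = 70 per group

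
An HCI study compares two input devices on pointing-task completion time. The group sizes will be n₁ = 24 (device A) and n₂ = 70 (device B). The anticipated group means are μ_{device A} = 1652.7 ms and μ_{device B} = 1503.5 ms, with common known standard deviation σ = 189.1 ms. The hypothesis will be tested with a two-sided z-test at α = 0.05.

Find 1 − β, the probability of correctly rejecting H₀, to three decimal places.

Power ≈ 0.916

Standardized effect: d = |μ_{device A} − μ_{device B}| / σ = |1652.7 − 1503.5| / 189.1 = 0.7890
Noncentrality parameter: δ = d / √(1/n₁ + 1/n₂) = 0.7890 / √(1/24 + 1/70) = 3.3356
Two-sided α = 0.05 → critical value z_{0.025} = 1.960.
Power = Φ(δ − 1.960) + Φ(−δ − 1.960) = Φ(1.376) + Φ(-5.296) = 0.9155 + 0.0000 = 0.9155.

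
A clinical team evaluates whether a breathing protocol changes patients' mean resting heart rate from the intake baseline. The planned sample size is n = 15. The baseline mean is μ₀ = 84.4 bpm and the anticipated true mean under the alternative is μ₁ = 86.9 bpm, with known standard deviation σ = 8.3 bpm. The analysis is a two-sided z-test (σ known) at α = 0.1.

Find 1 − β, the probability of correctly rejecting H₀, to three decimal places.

Power ≈ 0.319

Standardized effect: d = |μ₁ − μ₀| / σ = |86.9 − 84.4| / 8.3 = 0.3012
Noncentrality parameter: δ = d·√n = 0.3012 × √15 = 1.1666
Critical value for a two-sided test at α = 0.1: z_{α/2} = 1.645.
Power = Φ(δ − 1.645) + Φ(−δ − 1.645) = Φ(-0.478) + Φ(-2.811) = 0.3162 + 0.0025 = 0.3187.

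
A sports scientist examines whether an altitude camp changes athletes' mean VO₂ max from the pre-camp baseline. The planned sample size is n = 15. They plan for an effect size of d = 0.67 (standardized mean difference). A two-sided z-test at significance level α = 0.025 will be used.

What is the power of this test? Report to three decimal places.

Noncentrality parameter: δ = d·√n = 0.67 × √15 = 2.5949
Critical value for a two-sided test at α = 0.025: z_{α/2} = 2.241.
Power = Φ(δ − 2.241) + Φ(−δ − 2.241) = Φ(0.353) + Φ(-4.836) = 0.6381 + 0.0000 = 0.6381.

Power ≈ 0.638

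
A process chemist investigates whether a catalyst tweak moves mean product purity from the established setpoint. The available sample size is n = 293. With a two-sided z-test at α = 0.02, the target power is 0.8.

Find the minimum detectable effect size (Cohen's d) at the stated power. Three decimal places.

Need Φ(δ − 2.326) = 0.8, so δ = 2.326 + 0.842 = 3.168.
(Lower-tail contribution to power is negligible for δ > 0.)
δ = d·√n ⇒ d = δ/√n = 3.168/√293 = 0.1851.

d ≈ 0.185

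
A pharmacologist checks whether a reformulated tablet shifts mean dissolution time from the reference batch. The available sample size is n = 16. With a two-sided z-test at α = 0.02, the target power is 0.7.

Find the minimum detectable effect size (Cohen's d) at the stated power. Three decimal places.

d ≈ 0.713

Need Φ(δ − 2.326) = 0.7, so δ = 2.326 + 0.524 = 2.851.
(Lower-tail contribution to power is negligible for δ > 0.)
δ = d·√n ⇒ d = δ/√n = 2.851/√16 = 0.7127.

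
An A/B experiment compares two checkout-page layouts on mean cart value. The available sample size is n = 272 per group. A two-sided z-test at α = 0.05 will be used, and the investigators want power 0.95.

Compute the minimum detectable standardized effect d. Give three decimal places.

Required noncentrality: δ = z_{0.025} + z_{0.05} = 1.960 + 1.645 = 3.605.
(The second rejection-region term Φ(−δ − z_{α/2}) is negligible and dropped.)
δ = d·√(n/2) ⇒ d = δ/√(n/2) = 3.605/√(272/2) = 0.3091.

d ≈ 0.309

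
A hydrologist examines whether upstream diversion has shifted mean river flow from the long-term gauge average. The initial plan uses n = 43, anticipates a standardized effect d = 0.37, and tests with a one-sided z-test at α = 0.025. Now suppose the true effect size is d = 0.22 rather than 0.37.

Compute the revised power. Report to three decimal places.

Power ≈ 0.302

With d = 0.22: δ = d·√n = 0.22 × √43 = 1.4426. Critical value z_{0.025} = 1.960.
Revised power = Φ(δ − 1.960) = Φ(-0.517) = 0.3025.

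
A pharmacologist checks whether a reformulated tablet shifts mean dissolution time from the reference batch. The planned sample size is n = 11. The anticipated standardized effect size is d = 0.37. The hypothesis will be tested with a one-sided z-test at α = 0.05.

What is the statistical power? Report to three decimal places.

Noncentrality parameter: δ = d·√n = 0.37 × √11 = 1.2272
Critical value for a one-sided test at α = 0.05: z_α = 1.645.
Power = Φ(δ − 1.645) = Φ(-0.418) = 0.3381.

Power ≈ 0.338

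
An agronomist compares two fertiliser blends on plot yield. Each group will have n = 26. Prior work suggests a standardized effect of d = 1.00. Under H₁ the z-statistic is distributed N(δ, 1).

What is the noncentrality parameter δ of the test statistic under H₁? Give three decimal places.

δ ≈ 3.606

δ = d·√(n/2) = 1.00 × √(26/2) = 3.6056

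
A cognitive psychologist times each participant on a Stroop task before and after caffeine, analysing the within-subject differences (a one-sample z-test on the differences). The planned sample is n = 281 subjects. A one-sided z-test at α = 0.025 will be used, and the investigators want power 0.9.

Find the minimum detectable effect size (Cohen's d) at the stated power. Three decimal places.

Need Φ(δ − 1.960) = 0.9, so δ = 1.960 + 1.282 = 3.242.
δ = d·√n ⇒ d = δ/√n = 3.242/√281 = 0.1934.

d ≈ 0.193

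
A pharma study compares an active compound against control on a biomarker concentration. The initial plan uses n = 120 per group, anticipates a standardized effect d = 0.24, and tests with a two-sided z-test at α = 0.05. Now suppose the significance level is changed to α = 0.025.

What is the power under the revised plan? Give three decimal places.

Power ≈ 0.351

δ = d·√(n/2) = 0.24 × √(120/2) = 1.8590 (unchanged). New critical value: z_{0.0125} = 2.241.
Revised power = Φ(δ − 2.241) + Φ(−δ − 2.241) = Φ(-0.382) + Φ(-4.100) = 0.3511 + 0.0000 = 0.3511.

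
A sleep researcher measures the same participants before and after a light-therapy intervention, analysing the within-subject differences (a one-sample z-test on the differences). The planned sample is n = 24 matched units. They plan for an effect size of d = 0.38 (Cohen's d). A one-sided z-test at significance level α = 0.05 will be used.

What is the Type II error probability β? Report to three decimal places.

Noncentrality parameter: δ = d·√n = 0.38 × √24 = 1.8616
One-sided α = 0.05 → critical value z_{0.05} = 1.645.
Power = Φ(δ − 1.645) = Φ(0.217) = 0.5858.
Type II error: β = 1 − power = 1 − 0.5858 = 0.4142.

β ≈ 0.414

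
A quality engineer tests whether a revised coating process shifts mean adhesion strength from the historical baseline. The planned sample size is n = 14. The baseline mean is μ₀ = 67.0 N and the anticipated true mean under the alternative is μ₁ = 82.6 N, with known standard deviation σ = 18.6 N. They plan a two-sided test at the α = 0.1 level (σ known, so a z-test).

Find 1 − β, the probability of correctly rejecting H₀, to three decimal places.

Standardized effect: d = |μ₁ − μ₀| / σ = |82.6 − 67.0| / 18.6 = 0.8387
Noncentrality parameter: δ = d·√n = 0.8387 × √14 = 3.1382
Two-sided α = 0.1 → critical value z_{0.05} = 1.645.
Power = Φ(δ − 1.645) + Φ(−δ − 1.645) = Φ(1.493) + Φ(-4.783) = 0.9323 + 0.0000 = 0.9323.

Power ≈ 0.932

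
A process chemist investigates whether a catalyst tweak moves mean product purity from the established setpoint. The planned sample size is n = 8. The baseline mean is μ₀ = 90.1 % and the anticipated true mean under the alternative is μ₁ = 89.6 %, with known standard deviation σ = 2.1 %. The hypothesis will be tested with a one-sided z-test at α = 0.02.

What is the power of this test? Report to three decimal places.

Power ≈ 0.084

Standardized effect: d = |μ₁ − μ₀| / σ = |89.6 − 90.1| / 2.1 = 0.2381
Noncentrality parameter: δ = d·√n = 0.2381 × √8 = 0.6734
Critical value for a one-sided test at α = 0.02: z_α = 2.054.
Power = Φ(δ − 2.054) = Φ(-1.380) = 0.0837.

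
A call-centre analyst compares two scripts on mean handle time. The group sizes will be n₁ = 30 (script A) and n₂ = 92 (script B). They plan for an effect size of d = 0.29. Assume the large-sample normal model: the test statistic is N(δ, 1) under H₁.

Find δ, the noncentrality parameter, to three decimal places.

δ = d / √(1/n₁ + 1/n₂) = 0.29 / √(1/30 + 1/92) = 1.3793

δ ≈ 1.379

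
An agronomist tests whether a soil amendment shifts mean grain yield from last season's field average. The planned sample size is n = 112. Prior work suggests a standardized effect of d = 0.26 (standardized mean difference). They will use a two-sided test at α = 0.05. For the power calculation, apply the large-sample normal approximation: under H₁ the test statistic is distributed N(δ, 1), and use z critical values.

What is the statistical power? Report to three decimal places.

Power ≈ 0.786

Noncentrality parameter: δ = d·√n = 0.26 × √112 = 2.7516
Critical value for a two-sided test at α = 0.05: z_{α/2} = 1.960.
Power = Φ(δ − 1.960) + Φ(−δ − 1.960) = Φ(0.792) + Φ(-4.712) = 0.7857 + 0.0000 = 0.7857.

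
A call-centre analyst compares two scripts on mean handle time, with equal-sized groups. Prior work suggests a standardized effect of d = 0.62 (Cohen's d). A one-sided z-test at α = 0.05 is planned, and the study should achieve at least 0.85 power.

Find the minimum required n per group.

n = 38 per group

Set Φ(δ − 1.645) = 0.85; then δ − 1.645 = Φ⁻¹(0.85) = 1.036, giving δ = 2.681.
δ = d·√(n/2) ⇒ n = 2(δ/d)² = 2 × (2.681 / 0.62)² = 37.41.
Rounding up, n = 38 per group.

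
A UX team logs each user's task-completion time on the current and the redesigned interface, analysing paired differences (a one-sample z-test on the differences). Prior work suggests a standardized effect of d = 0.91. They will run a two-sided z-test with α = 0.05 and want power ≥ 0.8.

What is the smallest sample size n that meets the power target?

For power 0.8 need Φ(δ − z_{0.025}) = 0.8, so δ = z_{0.025} + z_{0.20} = 1.960 + 0.842 = 2.802.
(The Φ(−δ − z_{α/2}) term is vanishingly small for δ > 0 and is dropped in the standard sample-size formula.)
δ = d·√n ⇒ n = (δ/d)² = (2.802 / 0.91)² = 9.48.
Rounding up, n = 10.

n = 10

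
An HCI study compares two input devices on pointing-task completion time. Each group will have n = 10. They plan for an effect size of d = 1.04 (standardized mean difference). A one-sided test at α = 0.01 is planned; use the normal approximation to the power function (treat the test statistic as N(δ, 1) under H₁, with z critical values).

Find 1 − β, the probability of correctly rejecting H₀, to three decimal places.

Power ≈ 0.500

Noncentrality parameter: δ = d·√(n/2) = 1.04 × √(10/2) = 2.3255
Critical value for a one-sided test at α = 0.01: z_α = 2.326.
Power = P(Z > 2.326 − δ) = Φ(-0.001) = 0.4997.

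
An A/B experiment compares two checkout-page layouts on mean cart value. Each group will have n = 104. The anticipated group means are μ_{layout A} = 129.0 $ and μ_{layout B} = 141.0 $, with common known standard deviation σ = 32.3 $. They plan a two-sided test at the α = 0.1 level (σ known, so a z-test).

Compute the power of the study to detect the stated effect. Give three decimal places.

Standardized effect: d = |μ_{layout A} − μ_{layout B}| / σ = |129.0 − 141.0| / 32.3 = 0.3715
Noncentrality parameter: δ = d·√(n/2) = 0.3715 × √(104/2) = 2.6790
Two-sided α = 0.1 → critical value z_{0.05} = 1.645.
Power = Φ(δ − 1.645) + Φ(−δ − 1.645) = Φ(1.034) + Φ(-4.324) = 0.8495 + 0.0000 = 0.8495.

Power ≈ 0.849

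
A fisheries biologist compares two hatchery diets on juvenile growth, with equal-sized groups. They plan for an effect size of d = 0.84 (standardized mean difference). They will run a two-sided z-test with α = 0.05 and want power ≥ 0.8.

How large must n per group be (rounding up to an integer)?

n = 23 per group

Set Φ(δ − 1.960) = 0.8; then δ − 1.960 = Φ⁻¹(0.8) = 0.842, giving δ = 2.802.
(The Φ(−δ − z_{α/2}) term is vanishingly small for δ > 0 and is dropped in the standard sample-size formula.)
δ = d·√(n/2) ⇒ n = 2(δ/d)² = 2 × (2.802 / 0.84)² = 22.25.
Rounding up, n = 23 per group.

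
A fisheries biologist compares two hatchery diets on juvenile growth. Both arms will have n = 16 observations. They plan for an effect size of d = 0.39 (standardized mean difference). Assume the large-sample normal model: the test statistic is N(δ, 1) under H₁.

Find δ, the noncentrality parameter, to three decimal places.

δ = d·√(n/2) = 0.39 × √(16/2) = 1.1031

δ ≈ 1.103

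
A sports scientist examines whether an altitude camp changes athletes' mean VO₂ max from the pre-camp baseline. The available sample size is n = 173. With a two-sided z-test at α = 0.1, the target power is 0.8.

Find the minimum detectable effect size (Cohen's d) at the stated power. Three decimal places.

d ≈ 0.189

Need Φ(δ − 1.645) = 0.8, so δ = 1.645 + 0.842 = 2.486.
(The second rejection-region term Φ(−δ − z_{α/2}) is negligible and dropped.)
δ = d·√n ⇒ d = δ/√n = 2.486/√173 = 0.1890.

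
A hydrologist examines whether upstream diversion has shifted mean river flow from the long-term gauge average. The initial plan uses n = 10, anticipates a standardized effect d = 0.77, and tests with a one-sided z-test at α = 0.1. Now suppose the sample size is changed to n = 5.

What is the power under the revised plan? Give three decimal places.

Power ≈ 0.670

With n = 5: δ = d·√n = 0.77 × √5 = 1.7218. Critical value z_{0.1} = 1.282.
Revised power = P(Z > 1.282 − δ) = Φ(0.440) = 0.6701.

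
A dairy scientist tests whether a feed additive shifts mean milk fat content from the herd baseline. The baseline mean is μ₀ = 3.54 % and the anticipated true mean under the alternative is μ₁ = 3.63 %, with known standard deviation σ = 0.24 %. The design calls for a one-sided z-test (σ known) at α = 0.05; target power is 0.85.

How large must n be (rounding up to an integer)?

n = 52

Standardized effect: d = |μ₁ − μ₀| / σ = |3.63 − 3.54| / 0.24 = 0.3750
For power 0.85 need Φ(δ − z_{0.05}) = 0.85, so δ = z_{0.05} + z_{0.15} = 1.645 + 1.036 = 2.681.
δ = d·√n ⇒ n = (δ/d)² = (2.681 / 0.3750)² = 51.12.
Rounding up, n = 52.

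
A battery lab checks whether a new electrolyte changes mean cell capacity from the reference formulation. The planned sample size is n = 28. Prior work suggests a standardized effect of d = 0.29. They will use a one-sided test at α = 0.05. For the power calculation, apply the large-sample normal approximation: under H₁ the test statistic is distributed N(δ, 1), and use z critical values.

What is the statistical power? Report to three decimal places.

Power ≈ 0.456

Noncentrality parameter: δ = d·√n = 0.29 × √28 = 1.5345
Critical value for a one-sided test at α = 0.05: z_α = 1.645.
Power = P(Z > 1.645 − δ) = Φ(-0.110) = 0.4561.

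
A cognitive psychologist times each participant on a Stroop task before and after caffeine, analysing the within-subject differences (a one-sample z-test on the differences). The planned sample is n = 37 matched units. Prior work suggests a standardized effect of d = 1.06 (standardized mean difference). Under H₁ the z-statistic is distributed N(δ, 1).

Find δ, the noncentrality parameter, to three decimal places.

δ ≈ 6.448

δ = d·√n = 1.06 × √37 = 6.4477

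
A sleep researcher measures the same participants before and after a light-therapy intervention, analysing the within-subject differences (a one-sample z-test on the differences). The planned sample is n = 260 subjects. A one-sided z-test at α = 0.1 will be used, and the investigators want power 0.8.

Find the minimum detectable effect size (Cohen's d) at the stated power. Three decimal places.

d ≈ 0.132

Required noncentrality: δ = z_{0.1} + z_{0.20} = 1.282 + 0.842 = 2.123.
δ = d·√n ⇒ d = δ/√n = 2.123/√260 = 0.1317.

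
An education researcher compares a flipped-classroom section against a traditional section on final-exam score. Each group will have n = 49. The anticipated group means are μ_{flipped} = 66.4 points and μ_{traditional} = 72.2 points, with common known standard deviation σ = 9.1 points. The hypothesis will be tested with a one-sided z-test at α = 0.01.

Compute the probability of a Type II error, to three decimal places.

Standardized effect: d = |μ_{flipped} − μ_{traditional}| / σ = |66.4 − 72.2| / 9.1 = 0.6374
Noncentrality parameter: λ = d·√(n/2) = 0.6374 × √(49/2) = 3.1548
One-sided α = 0.01 → critical value z_{0.01} = 2.326.
Power = Φ(λ − 2.326) = Φ(0.828) = 0.7963.
Type II error: β = 1 − power = 1 − 0.7963 = 0.2037.

β ≈ 0.204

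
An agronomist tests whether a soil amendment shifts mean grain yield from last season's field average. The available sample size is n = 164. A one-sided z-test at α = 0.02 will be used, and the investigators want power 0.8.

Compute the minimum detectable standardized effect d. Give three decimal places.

Required noncentrality: δ = z_{0.02} + z_{0.20} = 2.054 + 0.842 = 2.895.
δ = d·√n ⇒ d = δ/√n = 2.895/√164 = 0.2261.

d ≈ 0.226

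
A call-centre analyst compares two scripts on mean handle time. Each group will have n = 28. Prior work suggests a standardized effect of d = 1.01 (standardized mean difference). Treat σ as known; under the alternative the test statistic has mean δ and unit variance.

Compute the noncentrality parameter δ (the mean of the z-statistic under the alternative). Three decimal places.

δ ≈ 3.779

δ = d·√(n/2) = 1.01 × √(28/2) = 3.7791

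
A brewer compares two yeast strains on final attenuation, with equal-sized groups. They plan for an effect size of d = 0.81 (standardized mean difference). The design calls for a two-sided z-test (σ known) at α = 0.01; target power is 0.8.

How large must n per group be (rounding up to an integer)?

n = 36 per group

For power 0.8 need Φ(δ − z_{0.005}) = 0.8, so δ = z_{0.005} + z_{0.20} = 2.576 + 0.842 = 3.417.
(Ignoring the negligible lower-tail rejection probability gives the usual closed-form inversion.)
δ = d·√(n/2) ⇒ n = 2(δ/d)² = 2 × (3.417 / 0.81)² = 35.60.
Round up to the next whole unit.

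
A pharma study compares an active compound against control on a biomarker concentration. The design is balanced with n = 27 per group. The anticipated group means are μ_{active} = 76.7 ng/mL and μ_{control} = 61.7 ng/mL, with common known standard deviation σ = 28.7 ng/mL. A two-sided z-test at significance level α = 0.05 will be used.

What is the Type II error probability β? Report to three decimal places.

β ≈ 0.516

Standardized effect: d = |μ_{active} − μ_{control}| / σ = |76.7 − 61.7| / 28.7 = 0.5226
Noncentrality parameter: δ = d·√(n/2) = 0.5226 × √(27/2) = 1.9203
Two-sided α = 0.05 → critical value z_{0.025} = 1.960.
Power = Φ(δ − 1.960) + Φ(−δ − 1.960) = Φ(-0.040) + Φ(-3.880) = 0.4842 + 0.0001 = 0.4842.
Type II error: β = 1 − power = 1 − 0.4842 = 0.5158.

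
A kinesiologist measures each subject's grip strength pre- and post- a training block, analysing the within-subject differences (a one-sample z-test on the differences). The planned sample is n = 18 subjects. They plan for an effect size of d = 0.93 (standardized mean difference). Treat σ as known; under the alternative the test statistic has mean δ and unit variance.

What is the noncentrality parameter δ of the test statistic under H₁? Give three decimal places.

The noncentrality parameter scales effect size by the design's sample-size factor: δ = d·√n = 0.93 × √18 = 3.9457

δ ≈ 3.946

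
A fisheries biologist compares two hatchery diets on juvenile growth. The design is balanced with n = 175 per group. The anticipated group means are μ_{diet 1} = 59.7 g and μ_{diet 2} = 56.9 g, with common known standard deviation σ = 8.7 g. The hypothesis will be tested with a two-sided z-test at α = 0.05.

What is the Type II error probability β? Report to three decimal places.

β ≈ 0.147

Standardized effect: d = |μ_{diet 1} − μ_{diet 2}| / σ = |59.7 − 56.9| / 8.7 = 0.3218
Noncentrality parameter: δ = d·√(n/2) = 0.3218 × √(175/2) = 3.0105
Two-sided α = 0.05 → critical value z_{0.025} = 1.960.
Power = Φ(δ − 1.960) + Φ(−δ − 1.960) = Φ(1.051) + Φ(-4.970) = 0.8533 + 0.0000 = 0.8533.
Type II error: β = 1 − power = 1 − 0.8533 = 0.1467.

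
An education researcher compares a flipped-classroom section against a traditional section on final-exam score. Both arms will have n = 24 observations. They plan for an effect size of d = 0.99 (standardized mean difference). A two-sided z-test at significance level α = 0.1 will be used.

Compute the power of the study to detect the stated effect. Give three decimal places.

Power ≈ 0.963

Noncentrality parameter: δ = d·√(n/2) = 0.99 × √(24/2) = 3.4295
Two-sided α = 0.1 → critical value z_{0.05} = 1.645.
Power = Φ(δ − 1.645) + Φ(−δ − 1.645) = Φ(1.785) + Φ(-5.074) = 0.9628 + 0.0000 = 0.9628.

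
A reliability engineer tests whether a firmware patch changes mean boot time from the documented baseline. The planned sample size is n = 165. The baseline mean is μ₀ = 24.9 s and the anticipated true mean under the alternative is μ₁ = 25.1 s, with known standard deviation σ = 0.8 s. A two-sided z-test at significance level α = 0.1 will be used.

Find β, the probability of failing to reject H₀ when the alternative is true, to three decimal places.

β ≈ 0.059

Standardized effect: d = |μ₁ − μ₀| / σ = |25.1 − 24.9| / 0.8 = 0.2500
Noncentrality parameter: δ = d·√n = 0.2500 × √165 = 3.2113
Critical value for a two-sided test at α = 0.1: z_{α/2} = 1.645.
Power = Φ(δ − 1.645) + Φ(−δ − 1.645) = Φ(1.566) + Φ(-4.856) = 0.9414 + 0.0000 = 0.9414.
Type II error: β = 1 − power = 1 − 0.9414 = 0.0586.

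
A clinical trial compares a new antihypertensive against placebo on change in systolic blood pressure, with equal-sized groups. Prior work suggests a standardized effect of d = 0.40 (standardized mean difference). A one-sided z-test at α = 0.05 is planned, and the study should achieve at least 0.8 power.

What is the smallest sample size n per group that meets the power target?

For power 0.8 need Φ(δ − z_{0.05}) = 0.8, so δ = z_{0.05} + z_{0.20} = 1.645 + 0.842 = 2.486.
δ = d·√(n/2) ⇒ n = 2(δ/d)² = 2 × (2.486 / 0.40)² = 77.28.
Round up to the next whole unit.

n = 78 per group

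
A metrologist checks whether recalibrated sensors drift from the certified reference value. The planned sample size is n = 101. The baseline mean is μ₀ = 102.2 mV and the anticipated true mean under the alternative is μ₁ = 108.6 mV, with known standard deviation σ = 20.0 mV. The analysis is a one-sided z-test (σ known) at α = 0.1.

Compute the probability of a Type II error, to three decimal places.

β ≈ 0.027

Standardized effect: d = |μ₁ − μ₀| / σ = |108.6 − 102.2| / 20.0 = 0.3200
Noncentrality parameter: δ = d·√n = 0.3200 × √101 = 3.2160
Critical value for a one-sided test at α = 0.1: z_α = 1.282.
Power = Φ(δ − 1.282) = Φ(1.934) = 0.9735.
Type II error: β = 1 − power = 1 − 0.9735 = 0.0265.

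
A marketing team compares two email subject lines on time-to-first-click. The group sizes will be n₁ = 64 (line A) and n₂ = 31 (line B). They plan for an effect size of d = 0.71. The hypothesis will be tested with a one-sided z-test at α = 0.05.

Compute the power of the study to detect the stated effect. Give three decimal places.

Noncentrality parameter: λ = d / √(1/n₁ + 1/n₂) = 0.71 / √(1/64 + 1/31) = 3.2446
Critical value for a one-sided test at α = 0.05: z_α = 1.645.
Power = P(Z > 1.645 − λ) = Φ(1.600) = 0.9452.

Power ≈ 0.945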